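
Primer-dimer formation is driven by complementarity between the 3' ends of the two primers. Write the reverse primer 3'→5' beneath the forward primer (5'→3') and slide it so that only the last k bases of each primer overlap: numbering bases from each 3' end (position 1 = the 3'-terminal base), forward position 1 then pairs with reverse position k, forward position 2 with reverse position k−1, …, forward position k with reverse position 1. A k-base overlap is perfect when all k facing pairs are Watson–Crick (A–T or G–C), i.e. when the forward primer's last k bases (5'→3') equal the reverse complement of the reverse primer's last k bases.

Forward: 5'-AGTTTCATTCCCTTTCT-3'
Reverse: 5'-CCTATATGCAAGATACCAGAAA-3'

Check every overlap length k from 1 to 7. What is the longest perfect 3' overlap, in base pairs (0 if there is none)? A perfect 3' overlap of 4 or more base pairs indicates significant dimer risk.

Longest perfect overlap: 5 complementary base pairs; significant dimer risk (threshold 4).

Last 7 bases (5'→3') — forward …CCTTTCT, reverse …CCAGAAA.
Reverse complement of the reverse primer's last 7 bases: TTTCTGG; its first k bases are the reverse complement of the reverse primer's last k bases, so a perfect k-base overlap needs the forward primer's last k bases to equal them.
Comparing (forward last k vs required): k=1: T vs T ✓; k=2: CT vs TT ✗; k=3: TCT vs TTT ✗; k=4: TTCT vs TTTC ✗; k=5: TTTCT vs TTTCT ✓; k=6: CTTTCT vs TTTCTG ✗; k=7: CCTTTCT vs TTTCTGG ✗.
Perfect overlaps at k = 1, 5; the largest is 5.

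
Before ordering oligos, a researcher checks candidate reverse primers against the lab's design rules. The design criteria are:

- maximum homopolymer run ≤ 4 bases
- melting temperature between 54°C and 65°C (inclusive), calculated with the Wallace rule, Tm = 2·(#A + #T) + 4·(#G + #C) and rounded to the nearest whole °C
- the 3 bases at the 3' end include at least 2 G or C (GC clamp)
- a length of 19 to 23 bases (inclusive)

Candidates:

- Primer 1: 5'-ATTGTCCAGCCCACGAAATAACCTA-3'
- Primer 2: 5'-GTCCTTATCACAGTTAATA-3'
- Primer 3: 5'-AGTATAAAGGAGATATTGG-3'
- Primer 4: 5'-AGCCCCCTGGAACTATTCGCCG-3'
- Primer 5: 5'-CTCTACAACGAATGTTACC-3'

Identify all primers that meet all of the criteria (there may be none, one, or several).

Primer 5 only.

Primer 1 (25 nt, A=9 T=5 G=3 C=8): longest run = 3 ✓; Tm = 2·14 + 4·11 = 72°C, outside 54–65°C ✗; 3' end CTA has 1 G/C, need ≥2 ✗; length 25, outside 19–23 ✗ — fails.
Primer 2 (19 nt, A=6 T=7 G=2 C=4): longest run = 2 ✓; Tm = 2·13 + 4·6 = 50°C, outside 54–65°C ✗; 3' end ATA has 0 G/C, need ≥2 ✗; length 19 ✓ — fails.
Primer 3 (19 nt, A=8 T=5 G=6 C=0): longest run = 3 ✓; Tm = 2·13 + 4·6 = 50°C, outside 54–65°C ✗; 3' end TGG has 2 G/C ✓; length 19 ✓ — fails.
Primer 4 (22 nt, A=4 T=4 G=5 C=9): longest run = 5, exceeds 4 ✗; Tm = 2·8 + 4·14 = 72°C, outside 54–65°C ✗; 3' end CCG has 3 G/C ✓; length 22 ✓ — fails.
Primer 5 (19 nt, A=6 T=5 G=2 C=6): longest run = 2 ✓; Tm = 2·11 + 4·8 = 54°C ✓; 3' end ACC has 2 G/C ✓; length 19 ✓ — passes.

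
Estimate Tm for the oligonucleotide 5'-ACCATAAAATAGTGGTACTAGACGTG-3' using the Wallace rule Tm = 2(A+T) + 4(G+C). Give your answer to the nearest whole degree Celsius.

72°C

Base counts: A=10, T=6, G=6, C=4 (length 26).
Tm = 2·(10+6) + 4·(6+4) = 2·16 + 4·10 = 32 + 40 = 72°C.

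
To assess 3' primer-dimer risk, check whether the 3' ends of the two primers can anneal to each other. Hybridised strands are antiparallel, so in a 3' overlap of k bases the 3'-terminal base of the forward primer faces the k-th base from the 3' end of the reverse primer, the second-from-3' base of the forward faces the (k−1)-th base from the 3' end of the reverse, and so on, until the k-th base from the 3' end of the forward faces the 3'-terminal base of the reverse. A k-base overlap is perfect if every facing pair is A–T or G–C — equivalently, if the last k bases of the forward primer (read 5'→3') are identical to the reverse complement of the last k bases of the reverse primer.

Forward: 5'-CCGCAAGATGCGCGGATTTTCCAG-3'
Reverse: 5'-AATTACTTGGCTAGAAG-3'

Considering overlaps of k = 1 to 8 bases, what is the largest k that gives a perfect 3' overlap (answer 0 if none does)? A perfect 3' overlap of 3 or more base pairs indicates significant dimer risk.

Last 8 bases (5'→3') — forward …TTTTCCAG, reverse …GCTAGAAG.
Reverse complement of the reverse primer's last 8 bases: CTTCTAGC; its first k bases are the reverse complement of the reverse primer's last k bases, so a perfect k-base overlap needs the forward primer's last k bases to equal them.
Comparing (forward last k vs required): k=1: G vs C ✗; k=2: AG vs CT ✗; k=3: CAG vs CTT ✗; k=4: CCAG vs CTTC ✗; k=5: TCCAG vs CTTCT ✗; k=6: TTCCAG vs CTTCTA ✗; k=7: TTTCCAG vs CTTCTAG ✗; k=8: TTTTCCAG vs CTTCTAGC ✗.
No overlap length from 1 to 8 is perfect, so the longest perfect 3' overlap is 0.

Longest perfect overlap: 0 complementary base pairs; below the dimer-risk threshold (threshold 3).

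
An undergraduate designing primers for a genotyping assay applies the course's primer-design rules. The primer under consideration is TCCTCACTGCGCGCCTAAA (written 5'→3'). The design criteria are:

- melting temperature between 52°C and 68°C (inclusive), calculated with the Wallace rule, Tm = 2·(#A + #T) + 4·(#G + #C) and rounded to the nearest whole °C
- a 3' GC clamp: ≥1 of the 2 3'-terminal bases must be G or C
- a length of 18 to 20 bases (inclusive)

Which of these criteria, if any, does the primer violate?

Base counts: A=4, T=4, G=3, C=8 (length 19).
Tm: Tm = 2·8 + 4·11 = 60°C ✓
GC clamp: 3' end AA has 0 G/C, need ≥1 ✗
length: length 19 ✓

Fails: GC clamp.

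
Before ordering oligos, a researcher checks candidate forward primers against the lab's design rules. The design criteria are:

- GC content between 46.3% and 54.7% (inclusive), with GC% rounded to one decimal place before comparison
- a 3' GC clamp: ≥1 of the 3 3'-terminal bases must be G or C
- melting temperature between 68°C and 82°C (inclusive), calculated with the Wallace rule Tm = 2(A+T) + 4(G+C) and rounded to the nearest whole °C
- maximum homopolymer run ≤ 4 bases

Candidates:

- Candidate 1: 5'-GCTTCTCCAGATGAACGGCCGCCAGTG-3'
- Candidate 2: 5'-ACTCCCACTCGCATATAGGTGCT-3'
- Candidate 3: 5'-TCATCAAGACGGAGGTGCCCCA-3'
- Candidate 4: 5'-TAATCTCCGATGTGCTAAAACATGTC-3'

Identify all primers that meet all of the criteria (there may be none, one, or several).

Candidate 2 only.

Candidate 1 (27 nt, A=5 T=5 G=8 C=9): GC 17/27 = 63.0%, outside 46.3–54.7% ✗; 3' end GTG has 2 G/C ✓; Tm = 2·10 + 4·17 = 88°C, outside 68–82°C ✗; longest run = 2 ✓ — fails.
Candidate 2 (23 nt, A=5 T=6 G=4 C=8): GC 12/23 = 52.2% ✓; 3' end GCT has 2 G/C ✓; Tm = 2·11 + 4·12 = 70°C ✓; longest run = 3 ✓ — passes.
Candidate 3 (22 nt, A=6 T=3 G=6 C=7): GC 13/22 = 59.1%, outside 46.3–54.7% ✗; 3' end CCA has 2 G/C ✓; Tm = 2·9 + 4·13 = 70°C ✓; longest run = 4 ✓ — fails.
Candidate 4 (26 nt, A=8 T=8 G=4 C=6): GC 10/26 = 38.5%, outside 46.3–54.7% ✗; 3' end GTC has 2 G/C ✓; Tm = 2·16 + 4·10 = 72°C ✓; longest run = 4 ✓ — fails.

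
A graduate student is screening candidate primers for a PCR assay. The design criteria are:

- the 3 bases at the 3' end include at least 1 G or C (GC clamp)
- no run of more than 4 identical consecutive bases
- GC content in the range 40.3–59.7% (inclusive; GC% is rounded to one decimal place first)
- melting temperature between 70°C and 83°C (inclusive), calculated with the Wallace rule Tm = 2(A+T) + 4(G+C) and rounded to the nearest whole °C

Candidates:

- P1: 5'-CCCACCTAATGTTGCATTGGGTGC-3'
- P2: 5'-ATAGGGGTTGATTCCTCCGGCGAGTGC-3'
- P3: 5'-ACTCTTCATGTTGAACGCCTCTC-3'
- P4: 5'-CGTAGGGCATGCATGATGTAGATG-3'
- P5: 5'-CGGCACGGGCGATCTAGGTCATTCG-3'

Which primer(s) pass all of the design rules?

P1 (24 nt, A=4 T=7 G=6 C=7): 3' end TGC has 2 G/C ✓; longest run = 3 ✓; GC 13/24 = 54.2% ✓; Tm = 2·11 + 4·13 = 74°C ✓ — passes.
P2 (27 nt, A=4 T=7 G=10 C=6): 3' end TGC has 2 G/C ✓; longest run = 4 ✓; GC 16/27 = 59.3% ✓; Tm = 2·11 + 4·16 = 86°C, outside 70–83°C ✗ — fails.
P3 (23 nt, A=4 T=8 G=3 C=8): 3' end CTC has 2 G/C ✓; longest run = 2 ✓; GC 11/23 = 47.8% ✓; Tm = 2·12 + 4·11 = 68°C, outside 70–83°C ✗ — fails.
P4 (24 nt, A=6 T=6 G=9 C=3): 3' end ATG has 1 G/C ✓; longest run = 3 ✓; GC 12/24 = 50.0% ✓; Tm = 2·12 + 4·12 = 72°C ✓ — passes.
P5 (25 nt, A=4 T=5 G=9 C=7): 3' end TCG has 2 G/C ✓; longest run = 3 ✓; GC 16/25 = 64.0%, outside 40.3–59.7% ✗; Tm = 2·9 + 4·16 = 82°C ✓ — fails.

P1 and P4.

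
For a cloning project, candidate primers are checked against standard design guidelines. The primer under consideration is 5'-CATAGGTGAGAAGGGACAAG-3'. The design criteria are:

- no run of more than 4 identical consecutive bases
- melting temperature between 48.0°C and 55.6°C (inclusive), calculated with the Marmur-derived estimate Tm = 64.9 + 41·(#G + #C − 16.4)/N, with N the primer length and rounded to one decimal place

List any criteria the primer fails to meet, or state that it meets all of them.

Meets all criteria.

Base counts: A=8, T=2, G=8, C=2 (length 20).
homopolymer run: longest run = 3 ✓
Tm: Tm = 64.9 + 41·(10 − 16.4)/20 = 51.8°C ✓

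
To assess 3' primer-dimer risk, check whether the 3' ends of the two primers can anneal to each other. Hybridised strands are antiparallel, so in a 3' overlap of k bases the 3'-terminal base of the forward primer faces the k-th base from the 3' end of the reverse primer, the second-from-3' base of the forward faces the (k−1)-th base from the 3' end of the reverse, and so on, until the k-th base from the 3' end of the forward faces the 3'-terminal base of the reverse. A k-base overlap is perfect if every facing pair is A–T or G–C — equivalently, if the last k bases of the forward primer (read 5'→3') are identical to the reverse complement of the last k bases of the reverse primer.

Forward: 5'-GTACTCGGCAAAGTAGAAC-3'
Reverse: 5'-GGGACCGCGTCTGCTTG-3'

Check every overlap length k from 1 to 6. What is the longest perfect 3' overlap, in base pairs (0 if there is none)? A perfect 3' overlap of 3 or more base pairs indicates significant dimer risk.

Longest perfect overlap: 1 complementary base pair; below the dimer-risk threshold (threshold 3).

Last 6 bases (5'→3') — forward …TAGAAC, reverse …TGCTTG.
Reverse complement of the reverse primer's last 6 bases: CAAGCA; its first k bases are the reverse complement of the reverse primer's last k bases, so a perfect k-base overlap needs the forward primer's last k bases to equal them.
Comparing (forward last k vs required): k=1: C vs C ✓; k=2: AC vs CA ✗; k=3: AAC vs CAA ✗; k=4: GAAC vs CAAG ✗; k=5: AGAAC vs CAAGC ✗; k=6: TAGAAC vs CAAGCA ✗.
Only k = 1 is perfect, so the longest perfect 3' overlap is 1.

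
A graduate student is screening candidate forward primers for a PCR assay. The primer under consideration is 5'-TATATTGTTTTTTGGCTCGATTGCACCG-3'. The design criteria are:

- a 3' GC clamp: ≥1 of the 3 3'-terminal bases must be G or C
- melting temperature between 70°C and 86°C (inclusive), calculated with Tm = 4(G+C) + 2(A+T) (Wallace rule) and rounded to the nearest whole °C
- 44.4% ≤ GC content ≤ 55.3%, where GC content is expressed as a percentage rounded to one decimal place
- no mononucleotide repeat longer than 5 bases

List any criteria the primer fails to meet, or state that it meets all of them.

Base counts: A=4, T=13, G=6, C=5 (length 28).
GC clamp: 3' end CCG has 3 G/C ✓
Tm: Tm = 2·17 + 4·11 = 78°C ✓
GC content: GC 11/28 = 39.3%, outside 44.4–55.3% ✗
homopolymer run: longest run = 6, exceeds 5 ✗

Fails: GC content, homopolymer run.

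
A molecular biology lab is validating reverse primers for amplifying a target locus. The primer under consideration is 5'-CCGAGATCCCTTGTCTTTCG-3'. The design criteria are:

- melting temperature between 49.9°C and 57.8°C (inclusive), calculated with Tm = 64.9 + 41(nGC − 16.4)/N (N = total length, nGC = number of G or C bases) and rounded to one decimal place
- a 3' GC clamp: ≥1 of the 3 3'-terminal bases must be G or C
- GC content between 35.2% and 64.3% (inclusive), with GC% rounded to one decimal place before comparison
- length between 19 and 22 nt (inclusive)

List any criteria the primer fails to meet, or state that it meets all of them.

Meets all criteria.

Base counts: A=2, T=7, G=4, C=7 (length 20).
Tm: Tm = 64.9 + 41·(11 − 16.4)/20 = 53.8°C ✓
GC clamp: 3' end TCG has 2 G/C ✓
GC content: GC 11/20 = 55.0% ✓
length: length 20 ✓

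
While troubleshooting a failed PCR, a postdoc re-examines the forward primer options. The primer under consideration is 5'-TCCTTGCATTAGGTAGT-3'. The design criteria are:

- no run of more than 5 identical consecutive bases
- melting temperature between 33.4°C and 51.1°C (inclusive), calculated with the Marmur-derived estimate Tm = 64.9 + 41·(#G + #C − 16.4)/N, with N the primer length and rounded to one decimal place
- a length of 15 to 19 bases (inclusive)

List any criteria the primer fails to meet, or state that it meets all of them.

Meets all criteria.

Base counts: A=3, T=7, G=4, C=3 (length 17).
homopolymer run: longest run = 2 ✓
Tm: Tm = 64.9 + 41·(7 − 16.4)/17 = 42.2°C ✓
length: length 17 ✓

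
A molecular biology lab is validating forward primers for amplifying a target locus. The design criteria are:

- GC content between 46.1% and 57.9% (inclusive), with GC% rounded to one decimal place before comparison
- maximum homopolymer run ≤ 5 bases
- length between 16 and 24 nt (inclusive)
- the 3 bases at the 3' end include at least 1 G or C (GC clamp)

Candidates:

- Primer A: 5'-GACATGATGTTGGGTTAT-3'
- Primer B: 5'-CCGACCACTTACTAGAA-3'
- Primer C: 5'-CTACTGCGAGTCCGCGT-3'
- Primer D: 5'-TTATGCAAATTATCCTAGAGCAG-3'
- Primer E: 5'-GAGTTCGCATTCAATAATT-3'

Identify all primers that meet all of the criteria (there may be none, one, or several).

Primer A (18 nt, A=4 T=7 G=6 C=1): GC 7/18 = 38.9%, outside 46.1–57.9% ✗; longest run = 3 ✓; length 18 ✓; 3' end TAT has 0 G/C, need ≥1 ✗ — fails.
Primer B (17 nt, A=6 T=3 G=2 C=6): GC 8/17 = 47.1% ✓; longest run = 2 ✓; length 17 ✓; 3' end GAA has 1 G/C ✓ — passes.
Primer C (17 nt, A=2 T=4 G=5 C=6): GC 11/17 = 64.7%, outside 46.1–57.9% ✗; longest run = 2 ✓; length 17 ✓; 3' end CGT has 2 G/C ✓ — fails.
Primer D (23 nt, A=8 T=7 G=4 C=4): GC 8/23 = 34.8%, outside 46.1–57.9% ✗; longest run = 3 ✓; length 23 ✓; 3' end CAG has 2 G/C ✓ — fails.
Primer E (19 nt, A=6 T=7 G=3 C=3): GC 6/19 = 31.6%, outside 46.1–57.9% ✗; longest run = 2 ✓; length 19 ✓; 3' end ATT has 0 G/C, need ≥1 ✗ — fails.

Primer B only.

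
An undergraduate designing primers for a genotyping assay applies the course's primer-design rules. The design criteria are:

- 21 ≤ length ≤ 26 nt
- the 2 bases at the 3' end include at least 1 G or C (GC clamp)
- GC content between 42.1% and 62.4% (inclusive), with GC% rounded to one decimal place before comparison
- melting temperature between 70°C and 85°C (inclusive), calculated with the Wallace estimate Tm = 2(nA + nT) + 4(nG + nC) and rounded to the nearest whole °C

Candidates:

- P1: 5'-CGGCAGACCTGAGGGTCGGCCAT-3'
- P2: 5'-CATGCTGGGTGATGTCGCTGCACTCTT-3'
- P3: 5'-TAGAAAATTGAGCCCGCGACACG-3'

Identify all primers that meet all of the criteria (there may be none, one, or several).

P1 (23 nt, A=4 T=3 G=9 C=7): length 23 ✓; 3' end AT has 0 G/C, need ≥1 ✗; GC 16/23 = 69.6%, outside 42.1–62.4% ✗; Tm = 2·7 + 4·16 = 78°C ✓ — fails.
P2 (27 nt, A=3 T=9 G=8 C=7): length 27, outside 21–26 ✗; 3' end TT has 0 G/C, need ≥1 ✗; GC 15/27 = 55.6% ✓; Tm = 2·12 + 4·15 = 84°C ✓ — fails.
P3 (23 nt, A=8 T=3 G=6 C=6): length 23 ✓; 3' end CG has 2 G/C ✓; GC 12/23 = 52.2% ✓; Tm = 2·11 + 4·12 = 70°C ✓ — passes.

P3 only.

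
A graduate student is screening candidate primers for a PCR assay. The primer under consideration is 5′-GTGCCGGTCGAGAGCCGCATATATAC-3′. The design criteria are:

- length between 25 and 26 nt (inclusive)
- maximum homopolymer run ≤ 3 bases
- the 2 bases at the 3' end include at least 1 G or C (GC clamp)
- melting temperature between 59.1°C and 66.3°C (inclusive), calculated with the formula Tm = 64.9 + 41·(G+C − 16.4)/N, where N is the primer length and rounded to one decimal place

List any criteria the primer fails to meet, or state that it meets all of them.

Meets all criteria.

Base counts: A=6, T=5, G=8, C=7 (length 26).
length: length 26 ✓
homopolymer run: longest run = 2 ✓
GC clamp: 3' end AC has 1 G/C ✓
Tm: Tm = 64.9 + 41·(15 − 16.4)/26 = 62.7°C ✓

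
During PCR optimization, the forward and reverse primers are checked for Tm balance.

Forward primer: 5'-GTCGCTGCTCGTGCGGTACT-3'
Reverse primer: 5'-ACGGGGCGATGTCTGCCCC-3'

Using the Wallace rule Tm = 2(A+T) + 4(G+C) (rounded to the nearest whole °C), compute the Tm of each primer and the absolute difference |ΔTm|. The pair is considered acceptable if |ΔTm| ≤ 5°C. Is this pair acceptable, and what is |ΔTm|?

|ΔTm| = 0°C; the pair is acceptable.

Forward: A=1 T=6 G=7 C=6 → Tm = 2·7 + 4·13 = 66°C.
Reverse: A=2 T=3 G=7 C=7 → Tm = 2·5 + 4·14 = 66°C.
|ΔTm| = |66 − 66| = 0°C, ≤ 5°C.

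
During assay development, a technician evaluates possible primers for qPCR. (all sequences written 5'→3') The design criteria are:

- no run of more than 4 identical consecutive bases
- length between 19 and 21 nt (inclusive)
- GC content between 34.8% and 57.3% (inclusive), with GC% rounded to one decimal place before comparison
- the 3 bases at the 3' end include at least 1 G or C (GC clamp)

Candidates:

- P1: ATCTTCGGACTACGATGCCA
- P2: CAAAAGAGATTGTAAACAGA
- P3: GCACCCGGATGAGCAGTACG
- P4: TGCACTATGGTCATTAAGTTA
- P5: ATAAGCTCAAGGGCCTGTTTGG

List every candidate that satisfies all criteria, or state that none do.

P1 (20 nt, A=5 T=5 G=4 C=6): longest run = 2 ✓; length 20 ✓; GC 10/20 = 50.0% ✓; 3' end CCA has 2 G/C ✓ — passes.
P2 (20 nt, A=11 T=3 G=4 C=2): longest run = 4 ✓; length 20 ✓; GC 6/20 = 30.0%, outside 34.8–57.3% ✗; 3' end AGA has 1 G/C ✓ — fails.
P3 (20 nt, A=5 T=2 G=7 C=6): longest run = 3 ✓; length 20 ✓; GC 13/20 = 65.0%, outside 34.8–57.3% ✗; 3' end ACG has 2 G/C ✓ — fails.
P4 (21 nt, A=6 T=8 G=4 C=3): longest run = 2 ✓; length 21 ✓; GC 7/21 = 33.3%, outside 34.8–57.3% ✗; 3' end TTA has 0 G/C, need ≥1 ✗ — fails.
P5 (22 nt, A=5 T=6 G=7 C=4): longest run = 3 ✓; length 22, outside 19–21 ✗; GC 11/22 = 50.0% ✓; 3' end TGG has 2 G/C ✓ — fails.

P1 only.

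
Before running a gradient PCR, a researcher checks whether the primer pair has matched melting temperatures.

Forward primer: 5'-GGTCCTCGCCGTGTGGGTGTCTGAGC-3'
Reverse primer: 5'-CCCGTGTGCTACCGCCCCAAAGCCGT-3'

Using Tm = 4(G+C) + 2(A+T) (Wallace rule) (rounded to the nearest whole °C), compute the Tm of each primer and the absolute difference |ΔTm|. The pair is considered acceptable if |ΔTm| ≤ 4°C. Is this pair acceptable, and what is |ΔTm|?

|ΔTm| = 0°C; the pair is acceptable.

Forward: A=1 T=7 G=11 C=7 → Tm = 2·8 + 4·18 = 88°C.
Reverse: A=4 T=4 G=6 C=12 → Tm = 2·8 + 4·18 = 88°C.
|ΔTm| = |88 − 88| = 0°C, ≤ 4°C.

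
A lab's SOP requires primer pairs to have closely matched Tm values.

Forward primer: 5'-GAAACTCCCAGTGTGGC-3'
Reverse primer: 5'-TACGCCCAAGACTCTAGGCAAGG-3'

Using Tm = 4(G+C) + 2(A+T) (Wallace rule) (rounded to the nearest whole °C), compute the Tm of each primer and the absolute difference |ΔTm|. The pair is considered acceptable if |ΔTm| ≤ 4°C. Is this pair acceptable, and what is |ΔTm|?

|ΔTm| = 18°C; the pair is not acceptable.

Forward: A=4 T=3 G=5 C=5 → Tm = 2·7 + 4·10 = 54°C.
Reverse: A=7 T=3 G=6 C=7 → Tm = 2·10 + 4·13 = 72°C.
|ΔTm| = |54 − 72| = 18°C, > 4°C.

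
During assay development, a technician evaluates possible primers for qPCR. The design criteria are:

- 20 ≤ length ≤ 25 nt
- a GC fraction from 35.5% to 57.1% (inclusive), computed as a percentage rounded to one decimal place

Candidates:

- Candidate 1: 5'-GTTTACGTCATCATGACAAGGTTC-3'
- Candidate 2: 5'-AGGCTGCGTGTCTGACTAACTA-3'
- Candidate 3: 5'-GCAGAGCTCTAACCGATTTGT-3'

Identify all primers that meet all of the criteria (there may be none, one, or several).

Candidate 1 (24 nt, A=6 T=8 G=5 C=5): length 24 ✓; GC 10/24 = 41.7% ✓ — passes.
Candidate 2 (22 nt, A=5 T=6 G=6 C=5): length 22 ✓; GC 11/22 = 50.0% ✓ — passes.
Candidate 3 (21 nt, A=5 T=6 G=5 C=5): length 21 ✓; GC 10/21 = 47.6% ✓ — passes.

Candidate 1, Candidate 2 and Candidate 3.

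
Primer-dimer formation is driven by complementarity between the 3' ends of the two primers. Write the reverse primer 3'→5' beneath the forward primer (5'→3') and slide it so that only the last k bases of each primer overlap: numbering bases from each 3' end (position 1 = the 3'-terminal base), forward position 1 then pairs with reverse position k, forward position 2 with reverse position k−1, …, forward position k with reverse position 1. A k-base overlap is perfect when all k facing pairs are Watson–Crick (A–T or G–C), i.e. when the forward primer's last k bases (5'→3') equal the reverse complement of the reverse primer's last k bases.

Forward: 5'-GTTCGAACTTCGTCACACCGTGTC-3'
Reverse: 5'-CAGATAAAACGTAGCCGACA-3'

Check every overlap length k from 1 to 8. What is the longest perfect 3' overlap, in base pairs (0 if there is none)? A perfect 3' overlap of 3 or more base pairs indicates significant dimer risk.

Last 8 bases (5'→3') — forward …ACCGTGTC, reverse …AGCCGACA.
Reverse complement of the reverse primer's last 8 bases: TGTCGGCT; its first k bases are the reverse complement of the reverse primer's last k bases, so a perfect k-base overlap needs the forward primer's last k bases to equal them.
Comparing (forward last k vs required): k=1: C vs T ✗; k=2: TC vs TG ✗; k=3: GTC vs TGT ✗; k=4: TGTC vs TGTC ✓; k=5: GTGTC vs TGTCG ✗; k=6: CGTGTC vs TGTCGG ✗; k=7: CCGTGTC vs TGTCGGC ✗; k=8: ACCGTGTC vs TGTCGGCT ✗.
Only k = 4 is perfect, so the longest perfect 3' overlap is 4.

Longest perfect overlap: 4 complementary base pairs; significant dimer risk (threshold 3).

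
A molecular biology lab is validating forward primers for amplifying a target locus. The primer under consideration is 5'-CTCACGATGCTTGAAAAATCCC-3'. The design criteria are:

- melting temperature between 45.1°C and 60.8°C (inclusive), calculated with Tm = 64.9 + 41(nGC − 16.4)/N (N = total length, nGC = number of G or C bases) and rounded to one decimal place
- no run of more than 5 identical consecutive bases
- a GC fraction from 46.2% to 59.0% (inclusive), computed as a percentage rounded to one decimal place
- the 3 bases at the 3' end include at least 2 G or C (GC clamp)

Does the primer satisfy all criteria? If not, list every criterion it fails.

Fails: GC content.

Base counts: A=7, T=5, G=3, C=7 (length 22).
Tm: Tm = 64.9 + 41·(10 − 16.4)/22 = 53.0°C ✓
homopolymer run: longest run = 5 ✓
GC content: GC 10/22 = 45.5%, outside 46.2–59.0% ✗
GC clamp: 3' end CCC has 3 G/C ✓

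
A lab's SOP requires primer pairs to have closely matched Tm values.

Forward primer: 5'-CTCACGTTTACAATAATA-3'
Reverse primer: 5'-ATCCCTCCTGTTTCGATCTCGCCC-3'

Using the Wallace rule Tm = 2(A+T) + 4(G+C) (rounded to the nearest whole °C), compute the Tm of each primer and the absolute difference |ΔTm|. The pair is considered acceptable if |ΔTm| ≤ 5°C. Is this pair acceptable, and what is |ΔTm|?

|ΔTm| = 30°C; the pair is not acceptable.

Forward: A=7 T=6 G=1 C=4 → Tm = 2·13 + 4·5 = 46°C.
Reverse: A=2 T=8 G=3 C=11 → Tm = 2·10 + 4·14 = 76°C.
|ΔTm| = |46 − 76| = 30°C, > 5°C.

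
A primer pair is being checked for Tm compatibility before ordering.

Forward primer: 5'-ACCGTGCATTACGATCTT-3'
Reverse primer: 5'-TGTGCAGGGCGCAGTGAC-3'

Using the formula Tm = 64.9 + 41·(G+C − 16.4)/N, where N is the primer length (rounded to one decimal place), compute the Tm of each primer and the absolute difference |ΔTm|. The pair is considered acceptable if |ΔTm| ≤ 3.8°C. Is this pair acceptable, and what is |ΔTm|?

Forward: G+C = 8, N = 18 → Tm = 64.9 + 41·(8 − 16.4)/18 = 45.8°C.
Reverse: G+C = 12, N = 18 → Tm = 64.9 + 41·(12 − 16.4)/18 = 54.9°C.
|ΔTm| = |45.8 − 54.9| = 9.1°C, > 3.8°C.

|ΔTm| = 9.1°C; the pair is not acceptable.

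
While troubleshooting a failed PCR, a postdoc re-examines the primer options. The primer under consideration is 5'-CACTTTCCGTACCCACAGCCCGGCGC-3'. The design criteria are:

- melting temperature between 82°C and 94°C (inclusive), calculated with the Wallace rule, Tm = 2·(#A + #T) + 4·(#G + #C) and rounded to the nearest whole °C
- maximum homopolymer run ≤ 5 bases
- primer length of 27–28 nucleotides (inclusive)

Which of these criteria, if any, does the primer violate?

Fails: length.

Base counts: A=4, T=4, G=5, C=13 (length 26).
Tm: Tm = 2·8 + 4·18 = 88°C ✓
homopolymer run: longest run = 3 ✓
length: length 26, outside 27–28 ✗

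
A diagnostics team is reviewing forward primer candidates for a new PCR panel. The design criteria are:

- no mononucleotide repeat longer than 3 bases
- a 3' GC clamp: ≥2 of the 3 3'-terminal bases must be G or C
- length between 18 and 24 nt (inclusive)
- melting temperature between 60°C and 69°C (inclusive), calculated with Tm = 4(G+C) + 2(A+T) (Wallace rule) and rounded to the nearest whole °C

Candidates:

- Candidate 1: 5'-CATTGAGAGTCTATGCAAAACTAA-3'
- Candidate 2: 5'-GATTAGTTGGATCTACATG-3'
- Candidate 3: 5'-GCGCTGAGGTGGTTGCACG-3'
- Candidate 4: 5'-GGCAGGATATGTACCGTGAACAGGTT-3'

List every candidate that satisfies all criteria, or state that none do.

Candidate 1 (24 nt, A=10 T=6 G=4 C=4): longest run = 4, exceeds 3 ✗; 3' end TAA has 0 G/C, need ≥2 ✗; length 24 ✓; Tm = 2·16 + 4·8 = 64°C ✓ — fails.
Candidate 2 (19 nt, A=5 T=7 G=5 C=2): longest run = 2 ✓; 3' end ATG has 1 G/C, need ≥2 ✗; length 19 ✓; Tm = 2·12 + 4·7 = 52°C, outside 60–69°C ✗ — fails.
Candidate 3 (19 nt, A=2 T=4 G=9 C=4): longest run = 2 ✓; 3' end ACG has 2 G/C ✓; length 19 ✓; Tm = 2·6 + 4·13 = 64°C ✓ — passes.
Candidate 4 (26 nt, A=7 T=6 G=9 C=4): longest run = 2 ✓; 3' end GTT has 1 G/C, need ≥2 ✗; length 26, outside 18–24 ✗; Tm = 2·13 + 4·13 = 78°C, outside 60–69°C ✗ — fails.

Candidate 3 only.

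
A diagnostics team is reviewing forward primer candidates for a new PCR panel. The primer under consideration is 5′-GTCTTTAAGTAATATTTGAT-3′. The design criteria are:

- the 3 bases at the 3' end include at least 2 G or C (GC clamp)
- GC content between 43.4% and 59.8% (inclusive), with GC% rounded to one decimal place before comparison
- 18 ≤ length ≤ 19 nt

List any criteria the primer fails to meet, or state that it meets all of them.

Fails: GC clamp, GC content, length.

Base counts: A=6, T=10, G=3, C=1 (length 20).
GC clamp: 3' end GAT has 1 G/C, need ≥2 ✗
GC content: GC 4/20 = 20.0%, outside 43.4–59.8% ✗
length: length 20, outside 18–19 ✗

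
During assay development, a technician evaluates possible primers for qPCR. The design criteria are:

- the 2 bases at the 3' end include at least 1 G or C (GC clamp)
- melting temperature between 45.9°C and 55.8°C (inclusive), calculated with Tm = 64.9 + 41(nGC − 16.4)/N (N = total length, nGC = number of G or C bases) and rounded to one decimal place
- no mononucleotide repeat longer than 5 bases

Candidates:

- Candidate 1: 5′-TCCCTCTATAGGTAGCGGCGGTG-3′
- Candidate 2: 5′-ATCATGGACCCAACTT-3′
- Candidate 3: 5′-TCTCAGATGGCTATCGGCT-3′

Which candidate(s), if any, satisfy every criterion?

Candidate 1 (23 nt, A=3 T=6 G=8 C=6): 3' end TG has 1 G/C ✓; Tm = 64.9 + 41·(14 − 16.4)/23 = 60.6°C, outside 45.9–55.8°C ✗; longest run = 3 ✓ — fails.
Candidate 2 (16 nt, A=5 T=4 G=2 C=5): 3' end TT has 0 G/C, need ≥1 ✗; Tm = 64.9 + 41·(7 − 16.4)/16 = 40.8°C, outside 45.9–55.8°C ✗; longest run = 3 ✓ — fails.
Candidate 3 (19 nt, A=3 T=6 G=5 C=5): 3' end CT has 1 G/C ✓; Tm = 64.9 + 41·(10 − 16.4)/19 = 51.1°C ✓; longest run = 2 ✓ — passes.

Candidate 3 only.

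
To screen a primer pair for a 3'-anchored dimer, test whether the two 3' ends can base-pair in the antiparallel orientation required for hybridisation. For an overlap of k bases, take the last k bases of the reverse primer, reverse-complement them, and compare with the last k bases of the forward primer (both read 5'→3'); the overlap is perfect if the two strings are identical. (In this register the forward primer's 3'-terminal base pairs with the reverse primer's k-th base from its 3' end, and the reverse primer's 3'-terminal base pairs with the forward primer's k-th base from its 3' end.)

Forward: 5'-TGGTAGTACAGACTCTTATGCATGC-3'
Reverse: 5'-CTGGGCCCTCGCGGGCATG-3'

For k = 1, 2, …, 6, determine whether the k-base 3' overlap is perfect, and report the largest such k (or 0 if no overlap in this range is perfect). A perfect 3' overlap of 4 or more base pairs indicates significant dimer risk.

Longest perfect overlap: 5 complementary base pairs; significant dimer risk (threshold 4).

Last 6 bases (5'→3') — forward …GCATGC, reverse …GGCATG.
Reverse complement of the reverse primer's last 6 bases: CATGCC; its first k bases are the reverse complement of the reverse primer's last k bases, so a perfect k-base overlap needs the forward primer's last k bases to equal them.
Comparing (forward last k vs required): k=1: C vs C ✓; k=2: GC vs CA ✗; k=3: TGC vs CAT ✗; k=4: ATGC vs CATG ✗; k=5: CATGC vs CATGC ✓; k=6: GCATGC vs CATGCC ✗.
Perfect overlaps at k = 1, 5; the largest is 5.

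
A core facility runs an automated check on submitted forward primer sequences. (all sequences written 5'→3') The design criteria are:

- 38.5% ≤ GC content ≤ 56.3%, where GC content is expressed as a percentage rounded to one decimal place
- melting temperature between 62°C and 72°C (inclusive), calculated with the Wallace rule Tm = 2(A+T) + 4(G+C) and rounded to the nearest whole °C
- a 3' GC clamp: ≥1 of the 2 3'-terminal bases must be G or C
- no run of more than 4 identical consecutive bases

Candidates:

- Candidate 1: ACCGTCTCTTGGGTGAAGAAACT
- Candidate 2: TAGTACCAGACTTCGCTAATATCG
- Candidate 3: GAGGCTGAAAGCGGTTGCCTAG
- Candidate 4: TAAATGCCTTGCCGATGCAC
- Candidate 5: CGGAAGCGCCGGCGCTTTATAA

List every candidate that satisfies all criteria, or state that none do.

Candidate 1 and Candidate 2.

Candidate 1 (23 nt, A=6 T=6 G=6 C=5): GC 11/23 = 47.8% ✓; Tm = 2·12 + 4·11 = 68°C ✓; 3' end CT has 1 G/C ✓; longest run = 3 ✓ — passes.
Candidate 2 (24 nt, A=7 T=7 G=4 C=6): GC 10/24 = 41.7% ✓; Tm = 2·14 + 4·10 = 68°C ✓; 3' end CG has 2 G/C ✓; longest run = 2 ✓ — passes.
Candidate 3 (22 nt, A=5 T=4 G=9 C=4): GC 13/22 = 59.1%, outside 38.5–56.3% ✗; Tm = 2·9 + 4·13 = 70°C ✓; 3' end AG has 1 G/C ✓; longest run = 3 ✓ — fails.
Candidate 4 (20 nt, A=5 T=5 G=4 C=6): GC 10/20 = 50.0% ✓; Tm = 2·10 + 4·10 = 60°C, outside 62–72°C ✗; 3' end AC has 1 G/C ✓; longest run = 3 ✓ — fails.
Candidate 5 (22 nt, A=5 T=4 G=7 C=6): GC 13/22 = 59.1%, outside 38.5–56.3% ✗; Tm = 2·9 + 4·13 = 70°C ✓; 3' end AA has 0 G/C, need ≥1 ✗; longest run = 3 ✓ — fails.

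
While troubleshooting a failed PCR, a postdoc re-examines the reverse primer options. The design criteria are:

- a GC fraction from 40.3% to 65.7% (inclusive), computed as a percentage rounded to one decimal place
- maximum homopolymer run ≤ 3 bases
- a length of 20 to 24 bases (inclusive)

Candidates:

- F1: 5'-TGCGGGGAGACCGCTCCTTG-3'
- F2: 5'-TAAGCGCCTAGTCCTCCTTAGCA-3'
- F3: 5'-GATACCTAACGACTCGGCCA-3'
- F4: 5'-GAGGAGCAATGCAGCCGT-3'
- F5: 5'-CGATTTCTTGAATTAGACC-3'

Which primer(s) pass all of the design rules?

F2 and F3.

F1 (20 nt, A=2 T=4 G=8 C=6): GC 14/20 = 70.0%, outside 40.3–65.7% ✗; longest run = 4, exceeds 3 ✗; length 20 ✓ — fails.
F2 (23 nt, A=5 T=6 G=4 C=8): GC 12/23 = 52.2% ✓; longest run = 2 ✓; length 23 ✓ — passes.
F3 (20 nt, A=6 T=3 G=4 C=7): GC 11/20 = 55.0% ✓; longest run = 2 ✓; length 20 ✓ — passes.
F4 (18 nt, A=5 T=2 G=7 C=4): GC 11/18 = 61.1% ✓; longest run = 2 ✓; length 18, outside 20–24 ✗ — fails.
F5 (19 nt, A=5 T=7 G=3 C=4): GC 7/19 = 36.8%, outside 40.3–65.7% ✗; longest run = 3 ✓; length 19, outside 20–24 ✗ — fails.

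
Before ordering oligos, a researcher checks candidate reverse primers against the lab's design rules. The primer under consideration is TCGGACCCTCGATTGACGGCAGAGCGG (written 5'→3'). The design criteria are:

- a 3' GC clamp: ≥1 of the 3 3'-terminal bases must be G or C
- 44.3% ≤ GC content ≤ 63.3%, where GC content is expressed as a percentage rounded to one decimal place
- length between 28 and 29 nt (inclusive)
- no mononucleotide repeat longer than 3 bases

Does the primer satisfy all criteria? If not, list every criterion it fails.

Fails: GC content, length.

Base counts: A=5, T=4, G=10, C=8 (length 27).
GC clamp: 3' end CGG has 3 G/C ✓
GC content: GC 18/27 = 66.7%, outside 44.3–63.3% ✗
length: length 27, outside 28–29 ✗
homopolymer run: longest run = 3 ✓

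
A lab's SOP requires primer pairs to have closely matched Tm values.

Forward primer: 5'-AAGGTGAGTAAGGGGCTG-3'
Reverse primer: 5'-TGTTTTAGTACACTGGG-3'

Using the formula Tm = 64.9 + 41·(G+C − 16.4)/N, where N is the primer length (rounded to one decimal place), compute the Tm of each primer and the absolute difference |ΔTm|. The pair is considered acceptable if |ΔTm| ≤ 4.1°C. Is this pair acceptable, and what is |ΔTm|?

|ΔTm| = 8.1°C; the pair is not acceptable.

Forward: G+C = 10, N = 18 → Tm = 64.9 + 41·(10 − 16.4)/18 = 50.3°C.
Reverse: G+C = 7, N = 17 → Tm = 64.9 + 41·(7 − 16.4)/17 = 42.2°C.
|ΔTm| = |50.3 − 42.2| = 8.1°C, > 4.1°C.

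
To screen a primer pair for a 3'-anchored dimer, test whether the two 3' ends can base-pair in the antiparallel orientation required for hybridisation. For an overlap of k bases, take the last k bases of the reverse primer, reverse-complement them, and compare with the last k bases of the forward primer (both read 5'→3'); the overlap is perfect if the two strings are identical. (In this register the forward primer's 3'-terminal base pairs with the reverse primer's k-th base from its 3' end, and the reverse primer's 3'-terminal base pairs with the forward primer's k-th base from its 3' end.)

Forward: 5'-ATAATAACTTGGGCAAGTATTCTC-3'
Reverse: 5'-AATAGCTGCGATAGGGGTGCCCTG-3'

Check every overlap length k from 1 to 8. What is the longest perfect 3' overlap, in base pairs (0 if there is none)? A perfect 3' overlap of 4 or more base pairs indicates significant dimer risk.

Longest perfect overlap: 1 complementary base pair; below the dimer-risk threshold (threshold 4).

Last 8 bases (5'→3') — forward …GTATTCTC, reverse …GTGCCCTG.
Reverse complement of the reverse primer's last 8 bases: CAGGGCAC; its first k bases are the reverse complement of the reverse primer's last k bases, so a perfect k-base overlap needs the forward primer's last k bases to equal them.
Comparing (forward last k vs required): k=1: C vs C ✓; k=2: TC vs CA ✗; k=3: CTC vs CAG ✗; k=4: TCTC vs CAGG ✗; k=5: TTCTC vs CAGGG ✗; k=6: ATTCTC vs CAGGGC ✗; k=7: TATTCTC vs CAGGGCA ✗; k=8: GTATTCTC vs CAGGGCAC ✗.
Only k = 1 is perfect, so the longest perfect 3' overlap is 1.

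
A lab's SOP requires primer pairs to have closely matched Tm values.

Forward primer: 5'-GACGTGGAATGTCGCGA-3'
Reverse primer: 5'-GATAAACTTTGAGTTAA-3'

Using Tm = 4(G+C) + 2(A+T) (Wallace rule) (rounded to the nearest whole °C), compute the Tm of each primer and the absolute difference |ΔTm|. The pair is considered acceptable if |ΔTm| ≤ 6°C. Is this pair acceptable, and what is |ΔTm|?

|ΔTm| = 12°C; the pair is not acceptable.

Forward: A=4 T=3 G=7 C=3 → Tm = 2·7 + 4·10 = 54°C.
Reverse: A=7 T=6 G=3 C=1 → Tm = 2·13 + 4·4 = 42°C.
|ΔTm| = |54 − 42| = 12°C, > 6°C.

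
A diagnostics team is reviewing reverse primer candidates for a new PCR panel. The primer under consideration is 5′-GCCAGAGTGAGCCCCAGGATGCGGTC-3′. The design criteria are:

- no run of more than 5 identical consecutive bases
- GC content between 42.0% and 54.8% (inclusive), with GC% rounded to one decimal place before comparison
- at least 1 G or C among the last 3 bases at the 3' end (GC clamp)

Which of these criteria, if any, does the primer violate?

Base counts: A=5, T=3, G=10, C=8 (length 26).
homopolymer run: longest run = 4 ✓
GC content: GC 18/26 = 69.2%, outside 42.0–54.8% ✗
GC clamp: 3' end GTC has 2 G/C ✓

Fails: GC content.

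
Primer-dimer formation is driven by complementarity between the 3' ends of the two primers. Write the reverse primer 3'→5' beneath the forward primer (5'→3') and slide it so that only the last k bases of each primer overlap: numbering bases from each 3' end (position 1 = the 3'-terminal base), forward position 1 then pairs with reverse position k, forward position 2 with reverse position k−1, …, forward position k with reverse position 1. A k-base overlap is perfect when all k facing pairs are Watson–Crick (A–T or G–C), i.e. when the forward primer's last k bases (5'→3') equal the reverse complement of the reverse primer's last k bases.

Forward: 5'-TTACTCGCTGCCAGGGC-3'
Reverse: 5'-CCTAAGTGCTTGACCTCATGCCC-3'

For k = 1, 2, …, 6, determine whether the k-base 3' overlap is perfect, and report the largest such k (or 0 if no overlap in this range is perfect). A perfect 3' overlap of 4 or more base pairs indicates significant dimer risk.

Longest perfect overlap: 4 complementary base pairs; significant dimer risk (threshold 4).

Last 6 bases (5'→3') — forward …CAGGGC, reverse …ATGCCC.
Reverse complement of the reverse primer's last 6 bases: GGGCAT; its first k bases are the reverse complement of the reverse primer's last k bases, so a perfect k-base overlap needs the forward primer's last k bases to equal them.
Comparing (forward last k vs required): k=1: C vs G ✗; k=2: GC vs GG ✗; k=3: GGC vs GGG ✗; k=4: GGGC vs GGGC ✓; k=5: AGGGC vs GGGCA ✗; k=6: CAGGGC vs GGGCAT ✗.
Only k = 4 is perfect, so the longest perfect 3' overlap is 4.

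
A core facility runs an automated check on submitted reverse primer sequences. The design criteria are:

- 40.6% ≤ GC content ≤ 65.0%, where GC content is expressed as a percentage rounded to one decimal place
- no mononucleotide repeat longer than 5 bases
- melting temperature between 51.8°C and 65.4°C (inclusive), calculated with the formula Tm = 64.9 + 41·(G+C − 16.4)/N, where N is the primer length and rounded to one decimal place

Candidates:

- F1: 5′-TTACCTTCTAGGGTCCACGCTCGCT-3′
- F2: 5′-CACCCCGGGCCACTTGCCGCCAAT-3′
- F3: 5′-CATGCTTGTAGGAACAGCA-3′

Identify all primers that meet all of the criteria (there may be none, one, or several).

F1 only.

F1 (25 nt, A=3 T=8 G=5 C=9): GC 14/25 = 56.0% ✓; longest run = 3 ✓; Tm = 64.9 + 41·(14 − 16.4)/25 = 61.0°C ✓ — passes.
F2 (24 nt, A=4 T=3 G=5 C=12): GC 17/24 = 70.8%, outside 40.6–65.0% ✗; longest run = 4 ✓; Tm = 64.9 + 41·(17 − 16.4)/24 = 65.9°C, outside 51.8–65.4°C ✗ — fails.
F3 (19 nt, A=6 T=4 G=5 C=4): GC 9/19 = 47.4% ✓; longest run = 2 ✓; Tm = 64.9 + 41·(9 − 16.4)/19 = 48.9°C, outside 51.8–65.4°C ✗ — fails.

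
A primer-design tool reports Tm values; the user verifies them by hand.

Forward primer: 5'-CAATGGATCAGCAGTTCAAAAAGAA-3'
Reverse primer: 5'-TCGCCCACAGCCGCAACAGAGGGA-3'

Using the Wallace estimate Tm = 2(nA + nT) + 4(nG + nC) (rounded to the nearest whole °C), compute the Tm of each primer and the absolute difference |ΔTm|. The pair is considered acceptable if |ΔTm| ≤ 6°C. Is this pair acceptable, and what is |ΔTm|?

|ΔTm| = 12°C; the pair is not acceptable.

Forward: A=12 T=4 G=5 C=4 → Tm = 2·16 + 4·9 = 68°C.
Reverse: A=7 T=1 G=7 C=9 → Tm = 2·8 + 4·16 = 80°C.
|ΔTm| = |68 − 80| = 12°C, > 6°C.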